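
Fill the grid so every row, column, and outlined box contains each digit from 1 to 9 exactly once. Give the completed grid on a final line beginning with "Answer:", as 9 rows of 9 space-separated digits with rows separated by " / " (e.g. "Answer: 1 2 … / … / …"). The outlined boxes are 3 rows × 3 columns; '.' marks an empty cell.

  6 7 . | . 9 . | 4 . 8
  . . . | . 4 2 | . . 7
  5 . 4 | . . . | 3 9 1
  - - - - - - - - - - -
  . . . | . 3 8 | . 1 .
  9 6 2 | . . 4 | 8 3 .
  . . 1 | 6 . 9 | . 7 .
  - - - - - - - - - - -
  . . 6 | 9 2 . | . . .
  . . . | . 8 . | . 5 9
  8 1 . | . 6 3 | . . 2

Step 1. [r6c5∈{5}] only 5 remains possible at r6c5 ⇒ r6c5=5.
Step 2. [r1c3∈{3}] r1c3's peers cover all but 3 ⇒ r1c3=3.
Step 3. [r8c3∈{7}] r8c3's peers cover all but 7. So r8c3=7.
Step 4. [r2c3∈{8,9}] 8 has one home in col 3: r2c3. So r2c3=8.
Step 5. [r4c3∈{5}] r4c3's peers cover all but 5 ⇒ r4c3=5.
Step 6. [r4c2∈{4}] r4c2 is down to just 4. So r4c2=4.
Step 7. [r9c4∈{4,5,7}] r9c4 is the only open cell in row 9 admitting 5 ⇒ r9c4=5.
Step 8. [r8c6∈{1}] nothing but 1 survives at r8c6 ⇒ r8c6=1.
Step 9. [r3c5∈{7}] r3c5 is down to just 7. So r3c5=7.
Step 10. [r6c1∈{3}] r6c1 has the single candidate 3, so r6c1=3.
Step 11. [r7c1∈{4}] r7c1's peers cover all but 4 ⇒ r7c1=4.
Step 12. [r4c4∈{2,7}] in col 4, 2 fits only at r4c4. So r4c4=2.
Step 13. [r1c4∈{1}] only 1 remains possible at r1c4, so r1c4=1.
Step 14. [r8c7∈{6}] r8c7 has the single candidate 6, so r8c7=6.
Step 15. [r8c2∈{2,3}] 3 has one home in row 8: r8c2. So r8c2=3.
Step 16. [r7c6∈{7}] only 7 remains possible at r7c6 ⇒ r7c6=7.
Step 17. [r6c7∈{2}] r6c7 is down to just 2. So r6c7=2.
Step 18. [r2c4∈{3}] r2c4 is down to just 3 ⇒ r2c4=3.
Step 19. [r3c2∈{2}] r3c2 has the single candidate 2. So r3c2=2.
Step 20. [r1c6∈{5}] only 5 remains possible at r1c6. So r1c6=5.
Step 21. [r3c4∈{8}] r3c4's peers cover all but 8, so r3c4=8.
Step 22. [r3c6∈{6}] r3c6 is down to just 6 ⇒ r3c6=6.
Step 23. [r7c9∈{3}] nothing but 3 survives at r7c9, so r7c9=3.
Step 24. [r8c4∈{4}] r8c4 is down to just 4, so r8c4=4.
Step 25. [r8c1∈{2}] r8c1's peers cover all but 2, so r8c1=2.
Step 26. [r1c8∈{2}] r1c8 is down to just 2 ⇒ r1c8=2.
Step 27. [r7c8∈{8}] r7c8's peers cover all but 8. So r7c8=8.
Step 28. [r4c9∈{6}] r4c9's peers cover all but 6, so r4c9=6.
Step 29. [r2c8∈{6}] only 6 remains possible at r2c8, so r2c8=6.
Step 30. [r5c5∈{1}] r5c5 has the single candidate 1 ⇒ r5c5=1.
Step 31. [r6c2∈{8}] only 8 remains possible at r6c2. So r6c2=8.
Step 32. [r7c2∈{5}] r7c2's peers cover all but 5. So r7c2=5.
Step 33. [r9c8∈{4}] r9c8's peers cover all but 4. So r9c8=4.
Step 34. [r9c7∈{7}] r9c7 is down to just 7 ⇒ r9c7=7.
Step 35. [r2c7∈{5}] r2c7 has the single candidate 5, so r2c7=5.
Step 36. [r9c3∈{9}] only 9 remains possible at r9c3. So r9c3=9.
Step 37. [r2c2∈{9}] nothing but 9 survives at r2c2, so r2c2=9.
Step 38. [r4c7∈{9}] r4c7 has the single candidate 9 ⇒ r4c7=9.
Step 39. [r6c9∈{4}] only 4 remains possible at r6c9, so r6c9=4.
Step 40. [r2c1∈{1}] nothing but 1 survives at r2c1, so r2c1=1.
Step 41. [r5c9∈{5}] r5c9's peers cover all but 5, so r5c9=5.
Step 42. [r5c4∈{7}] r5c4 has the single candidate 7, so r5c4=7.
Step 43. [r7c7∈{1}] r7c7 has the single candidate 1 ⇒ r7c7=1.
Step 44. [r4c1∈{7}] r4c1 has the single candidate 7. So r4c1=7.

Answer: 6 7 3 1 9 5 4 2 8 / 1 9 8 3 4 2 5 6 7 / 5 2 4 8 7 6 3 9 1 / 7 4 5 2 3 8 9 1 6 / 9 6 2 7 1 4 8 3 5 / 3 8 1 6 5 9 2 7 4 / 4 5 6 9 2 7 1 8 3 / 2 3 7 4 8 1 6 5 9 / 8 1 9 5 6 3 7 4 2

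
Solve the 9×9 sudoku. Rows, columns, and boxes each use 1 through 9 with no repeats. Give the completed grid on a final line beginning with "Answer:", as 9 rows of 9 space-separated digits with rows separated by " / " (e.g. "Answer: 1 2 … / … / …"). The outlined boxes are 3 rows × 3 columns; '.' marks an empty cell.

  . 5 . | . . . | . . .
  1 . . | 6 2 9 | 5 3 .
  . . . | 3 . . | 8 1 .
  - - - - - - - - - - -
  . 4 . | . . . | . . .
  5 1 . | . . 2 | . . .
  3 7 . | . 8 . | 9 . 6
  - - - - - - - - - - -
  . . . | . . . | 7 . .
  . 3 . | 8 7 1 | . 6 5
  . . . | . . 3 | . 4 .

Step 1. [r6c3∈{2}] only 2 remains possible at r6c3. So r6c3=2.
Step 2. [r8c7∈{2}] nothing but 2 survives at r8c7, so r8c7=2.
Step 3. [r7c9∈{1,3,8,9}] in row 7, 3 fits only at r7c9, so r7c9=3.
Step 4. [r7c3∈{1,4,5,6,8,9}] row 7 places 1 nowhere but r7c3, so r7c3=1.
Step 5. [r9c3∈{5,6,7,8,9}] in col 3, 5 fits only at r9c3 ⇒ r9c3=5.
Step 6. [r9c1∈{2,6,7,8,9}] row 9 places 7 nowhere but r9c1. So r9c1=7.
Step 7. [r6c4∈{1,4,5}] across row 6, 1 lands solely at r6c4, so r6c4=1.
Step 8. [r6c6∈{4,5}] across row 6, 4 lands solely at r6c6, so r6c6=4.
Step 9. [r2c2∈{8}] nothing but 8 survives at r2c2, so r2c2=8.
Step 10. [r7c1∈{2,4,6,8,9}] r7c1 is the only open cell in box 7 admitting 8 ⇒ r7c1=8.
Step 11. [r7c8∈{9}] r7c8's peers cover all but 9 ⇒ r7c8=9.
Step 12. [r1c3∈{3,4,6,7,9}] 3 has one home in row 1: r1c3, so r1c3=3.
Step 13. [r9c9∈{1,8}] row 9 places 8 nowhere but r9c9, so r9c9=8.
Step 14. [r4c9∈{1,2,7}] r4c9 is the only open cell in col 9 admitting 1, so r4c9=1.
Step 15. [r4c8∈{2,5,7,8}] in row 4, 2 fits only at r4c8 ⇒ r4c8=2.
Step 16. [r1c8∈{7}] r1c8 has the single candidate 7, so r1c8=7.
Step 17. [r1c4∈{4}] r1c4's peers cover all but 4 ⇒ r1c4=4.
Step 18. [r3c5∈{5}] r3c5 has the single candidate 5, so r3c5=5.
Step 19. [r4c3∈{6,8,9}] r4c3 is the only open cell in row 4 admitting 8, so r4c3=8.
Step 20. [r2c9∈{4}] only 4 remains possible at r2c9 ⇒ r2c9=4.
Step 21. [r4c7∈{3}] r4c7's peers cover all but 3, so r4c7=3.
Step 22. [r3c6∈{7}] r3c6 has the single candidate 7 ⇒ r3c6=7.
Step 23. [r4c4∈{5,7,9}] row 4 places 7 nowhere but r4c4 ⇒ r4c4=7.
Step 24. [r5c4∈{9}] only 9 remains possible at r5c4, so r5c4=9.
Step 25. [r4c5∈{6}] r4c5 has the single candidate 6. So r4c5=6.
Step 26. [r9c2∈{2,6,9}] 6 has one home in row 9: r9c2 ⇒ r9c2=6.
Step 27. [r3c2∈{2,9}] 9 has one home in col 2: r3c2, so r3c2=9.
Step 28. [r8c3∈{4,9}] in col 3, 9 fits only at r8c3 ⇒ r8c3=9.
Step 29. [r7c4∈{2,5}] col 4 places 5 nowhere but r7c4, so r7c4=5.
Step 30. [r3c3∈{4,6}] across col 3, 4 lands solely at r3c3, so r3c3=4.
Step 31. [r3c1∈{2,6}] row 3 places 6 nowhere but r3c1, so r3c1=6.
Step 32. [r1c9∈{2,9}] row 1 places 9 nowhere but r1c9, so r1c9=9.
Step 33. [r5c8∈{8}] only 8 remains possible at r5c8, so r5c8=8.
Step 34. [r9c7∈{1}] r9c7's peers cover all but 1 ⇒ r9c7=1.
Step 35. [r7c5∈{4}] r7c5 has the single candidate 4. So r7c5=4.
Step 36. [r1c6∈{8}] r1c6 has the single candidate 8, so r1c6=8.
Step 37. [r6c8∈{5}] only 5 remains possible at r6c8 ⇒ r6c8=5.
Step 38. [r7c2∈{2}] only 2 remains possible at r7c2 ⇒ r7c2=2.
Step 39. [r1c1∈{2}] r1c1 is down to just 2 ⇒ r1c1=2.
Step 40. [r3c9∈{2}] r3c9's peers cover all but 2, so r3c9=2.
Step 41. [r4c1∈{9}] only 9 remains possible at r4c1. So r4c1=9.
Step 42. [r2c3∈{7}] r2c3 is down to just 7, so r2c3=7.
Step 43. [r5c5∈{3}] nothing but 3 survives at r5c5 ⇒ r5c5=3.
Step 44. [r5c7∈{4}] r5c7 is down to just 4. So r5c7=4.
Step 45. [r7c6∈{6}] r7c6 has the single candidate 6 ⇒ r7c6=6.
Step 46. [r5c9∈{7}] only 7 remains possible at r5c9 ⇒ r5c9=7.
Step 47. [r9c4∈{2}] r9c4 is down to just 2. So r9c4=2.
Step 48. [r1c5∈{1}] only 1 remains possible at r1c5. So r1c5=1.
Step 49. [r8c1∈{4}] r8c1 has the single candidate 4, so r8c1=4.
Step 50. [r5c3∈{6}] nothing but 6 survives at r5c3, so r5c3=6.
Step 51. [r1c7∈{6}] r1c7 is down to just 6 ⇒ r1c7=6.
Step 52. [r4c6∈{5}] r4c6 is down to just 5. So r4c6=5.
Step 53. [r9c5∈{9}] only 9 remains possible at r9c5 ⇒ r9c5=9.

Answer: 2 5 3 4 1 8 6 7 9 / 1 8 7 6 2 9 5 3 4 / 6 9 4 3 5 7 8 1 2 / 9 4 8 7 6 5 3 2 1 / 5 1 6 9 3 2 4 8 7 / 3 7 2 1 8 4 9 5 6 / 8 2 1 5 4 6 7 9 3 / 4 3 9 8 7 1 2 6 5 / 7 6 5 2 9 3 1 4 8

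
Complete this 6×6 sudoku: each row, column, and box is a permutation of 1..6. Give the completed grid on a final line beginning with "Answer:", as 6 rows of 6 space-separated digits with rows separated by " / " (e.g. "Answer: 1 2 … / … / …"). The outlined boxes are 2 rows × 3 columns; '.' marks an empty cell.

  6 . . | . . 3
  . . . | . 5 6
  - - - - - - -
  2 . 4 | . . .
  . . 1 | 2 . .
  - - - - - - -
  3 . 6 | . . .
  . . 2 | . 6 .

Step 1. [r2c2∈{1,2,3,4}] across row 2, 2 lands solely at r2c2 ⇒ r2c2=2.
Step 2. [r6c4∈{1,3,4,5}] r6c4 is the only open cell in row 6 admitting 3 ⇒ r6c4=3.
Step 3. [r5c6∈{1,2,4,5}] col 6 places 2 nowhere but r5c6, so r5c6=2.
Step 4. [r4c1∈{5}] nothing but 5 survives at r4c1, so r4c1=5.
Step 5. [r3c4∈{1,5,6}] 6 has one home in col 4: r3c4 ⇒ r3c4=6.
Step 6. [r5c4∈{1,4,5}] col 4 places 5 nowhere but r5c4 ⇒ r5c4=5.
Step 7. [r6c2∈{1,4,5}] r6c2 is the only open cell in row 6 admitting 5, so r6c2=5.
Step 8. [r4c6∈{4}] r4c6's peers cover all but 4. So r4c6=4.
Step 9. [r6c6∈{1}] r6c6 has the single candidate 1 ⇒ r6c6=1.
Step 10. [r2c1∈{1,4}] in col 1, 1 fits only at r2c1 ⇒ r2c1=1.
Step 11. [r1c2∈{4}] only 4 remains possible at r1c2 ⇒ r1c2=4.
Step 12. [r3c5∈{1,3}] 1 has one home in row 3: r3c5, so r3c5=1.
Step 13. [r4c5∈{3}] r4c5 is down to just 3, so r4c5=3.
Step 14. [r5c5∈{4}] r5c5 is down to just 4, so r5c5=4.
Step 15. [r1c3∈{5}] r1c3 is down to just 5 ⇒ r1c3=5.
Step 16. [r6c1∈{4}] r6c1 has the single candidate 4. So r6c1=4.
Step 17. [r1c4∈{1}] r1c4's peers cover all but 1 ⇒ r1c4=1.
Step 18. [r2c3∈{3}] r2c3's peers cover all but 3. So r2c3=3.
Step 19. [r3c6∈{5}] r3c6's peers cover all but 5, so r3c6=5.
Step 20. [r5c2∈{1}] only 1 remains possible at r5c2. So r5c2=1.
Step 21. [r4c2∈{6}] r4c2's peers cover all but 6, so r4c2=6.
Step 22. [r3c2∈{3}] r3c2 has the single candidate 3, so r3c2=3.
Step 23. [r2c4∈{4}] r2c4 has the single candidate 4. So r2c4=4.
Step 24. [r1c5∈{2}] only 2 remains possible at r1c5 ⇒ r1c5=2.

Answer: 6 4 5 1 2 3 / 1 2 3 4 5 6 / 2 3 4 6 1 5 / 5 6 1 2 3 4 / 3 1 6 5 4 2 / 4 5 2 3 6 1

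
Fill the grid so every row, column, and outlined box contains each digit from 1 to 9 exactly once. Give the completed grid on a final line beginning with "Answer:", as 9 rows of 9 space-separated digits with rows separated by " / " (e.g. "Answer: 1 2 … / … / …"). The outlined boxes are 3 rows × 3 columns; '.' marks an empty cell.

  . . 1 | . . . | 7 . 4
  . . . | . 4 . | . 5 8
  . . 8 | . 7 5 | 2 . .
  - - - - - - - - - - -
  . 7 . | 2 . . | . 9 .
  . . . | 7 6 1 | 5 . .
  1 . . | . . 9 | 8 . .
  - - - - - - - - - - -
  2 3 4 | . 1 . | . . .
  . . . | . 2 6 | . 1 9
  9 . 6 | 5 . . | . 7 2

Step 1. [r5c9∈{3}] r5c9 has the single candidate 3, so r5c9=3.
Step 2. [r1c5∈{3,8,9}] r1c5 is the only open cell in col 5 admitting 9, so r1c5=9.
Step 3. [r3c2∈{4,6,9}] in row 3, 9 fits only at r3c2, so r3c2=9.
Step 4. [r7c7∈{6}] nothing but 6 survives at r7c7. So r7c7=6.
Step 5. [r3c1∈{3,4,6}] r3c1 is the only open cell in row 3 admitting 4. So r3c1=4.
Step 6. [r5c1∈{8}] nothing but 8 survives at r5c1, so r5c1=8.
Step 7. [r2c7∈{1,3,9}] in row 2, 9 fits only at r2c7, so r2c7=9.
Step 8. [r3c9∈{1,6}] across box 3, 1 lands solely at r3c9, so r3c9=1.
Step 9. [r4c9∈{6}] r4c9 has the single candidate 6, so r4c9=6.
Step 10. [r6c2∈{2,4,5,6}] 6 has one home in row 6: r6c2, so r6c2=6.
Step 11. [r2c2∈{2}] nothing but 2 survives at r2c2 ⇒ r2c2=2.
Step 12. [r2c6∈{3}] only 3 remains possible at r2c6. So r2c6=3.
Step 13. [r1c1∈{3,5,6}] 3 has one home in box 1: r1c1, so r1c1=3.
Step 14. [r4c1∈{5}] r4c1 has the single candidate 5 ⇒ r4c1=5.
Step 15. [r3c4∈{6}] r3c4 has the single candidate 6 ⇒ r3c4=6.
Step 16. [r1c4∈{8}] r1c4's peers cover all but 8. So r1c4=8.
Step 17. [r8c3∈{5,7}] r8c3 is the only open cell in col 3 admitting 5, so r8c3=5.
Step 18. [r4c3∈{3}] r4c3's peers cover all but 3, so r4c3=3.
Step 19. [r4c5∈{8}] r4c5 is down to just 8. So r4c5=8.
Step 20. [r4c6∈{4}] nothing but 4 survives at r4c6, so r4c6=4.
Step 21. [r9c5∈{3}] r9c5 is down to just 3. So r9c5=3.
Step 22. [r9c6∈{8}] r9c6 has the single candidate 8. So r9c6=8.
Step 23. [r6c3∈{2}] nothing but 2 survives at r6c3 ⇒ r6c3=2.
Step 24. [r8c1∈{7}] nothing but 7 survives at r8c1, so r8c1=7.
Step 25. [r8c7∈{3,4}] r8c7 is the only open cell in row 8 admitting 3. So r8c7=3.
Step 26. [r5c8∈{2,4}] 2 has one home in row 5: r5c8, so r5c8=2.
Step 27. [r6c5∈{5}] r6c5 has the single candidate 5, so r6c5=5.
Step 28. [r6c4∈{3}] r6c4's peers cover all but 3, so r6c4=3.
Step 29. [r2c3∈{7}] r2c3 is down to just 7, so r2c3=7.
Step 30. [r8c4∈{4}] r8c4 is down to just 4 ⇒ r8c4=4.
Step 31. [r3c8∈{3}] r3c8 has the single candidate 3. So r3c8=3.
Step 32. [r7c8∈{8}] r7c8's peers cover all but 8 ⇒ r7c8=8.
Step 33. [r7c6∈{7}] nothing but 7 survives at r7c6 ⇒ r7c6=7.
Step 34. [r2c1∈{6}] r2c1's peers cover all but 6 ⇒ r2c1=6.
Step 35. [r1c8∈{6}] r1c8 has the single candidate 6 ⇒ r1c8=6.
Step 36. [r2c4∈{1}] r2c4 has the single candidate 1, so r2c4=1.
Step 37. [r7c4∈{9}] only 9 remains possible at r7c4. So r7c4=9.
Step 38. [r6c8∈{4}] nothing but 4 survives at r6c8. So r6c8=4.
Step 39. [r1c6∈{2}] r1c6's peers cover all but 2 ⇒ r1c6=2.
Step 40. [r9c7∈{4}] r9c7 is down to just 4. So r9c7=4.
Step 41. [r5c3∈{9}] nothing but 9 survives at r5c3, so r5c3=9.
Step 42. [r4c7∈{1}] r4c7 is down to just 1. So r4c7=1.
Step 43. [r9c2∈{1}] r9c2's peers cover all but 1. So r9c2=1.
Step 44. [r7c9∈{5}] r7c9 is down to just 5 ⇒ r7c9=5.
Step 45. [r1c2∈{5}] r1c2's peers cover all but 5, so r1c2=5.
Step 46. [r6c9∈{7}] r6c9's peers cover all but 7. So r6c9=7.
Step 47. [r8c2∈{8}] r8c2 is down to just 8, so r8c2=8.
Step 48. [r5c2∈{4}] nothing but 4 survives at r5c2 ⇒ r5c2=4.

Answer: 3 5 1 8 9 2 7 6 4 / 6 2 7 1 4 3 9 5 8 / 4 9 8 6 7 5 2 3 1 / 5 7 3 2 8 4 1 9 6 / 8 4 9 7 6 1 5 2 3 / 1 6 2 3 5 9 8 4 7 / 2 3 4 9 1 7 6 8 5 / 7 8 5 4 2 6 3 1 9 / 9 1 6 5 3 8 4 7 2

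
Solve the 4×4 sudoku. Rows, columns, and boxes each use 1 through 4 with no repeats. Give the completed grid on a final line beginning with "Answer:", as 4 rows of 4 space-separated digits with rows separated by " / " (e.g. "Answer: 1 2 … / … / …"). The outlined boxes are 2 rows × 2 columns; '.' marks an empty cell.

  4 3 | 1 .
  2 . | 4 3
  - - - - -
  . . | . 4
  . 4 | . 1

Step 1. [r4c1∈{3}] r4c1 is down to just 3 ⇒ r4c1=3.
Step 2. [r3c2∈{1,2}] col 2 places 2 nowhere but r3c2 ⇒ r3c2=2.
Step 3. [r3c3∈{3}] only 3 remains possible at r3c3. So r3c3=3.
Step 4. [r1c4∈{2}] r1c4's peers cover all but 2. So r1c4=2.
Step 5. [r2c2∈{1}] only 1 remains possible at r2c2, so r2c2=1.
Step 6. [r4c3∈{2}] r4c3 is down to just 2. So r4c3=2.
Step 7. [r3c1∈{1}] only 1 remains possible at r3c1. So r3c1=1.

Answer: 4 3 1 2 / 2 1 4 3 / 1 2 3 4 / 3 4 2 1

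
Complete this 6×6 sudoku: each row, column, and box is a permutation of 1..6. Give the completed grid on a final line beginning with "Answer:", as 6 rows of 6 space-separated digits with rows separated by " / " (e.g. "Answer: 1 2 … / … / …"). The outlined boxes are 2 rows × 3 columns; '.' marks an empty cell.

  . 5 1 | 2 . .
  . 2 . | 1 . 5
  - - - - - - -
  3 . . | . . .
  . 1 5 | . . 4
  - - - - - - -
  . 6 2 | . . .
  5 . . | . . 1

Step 1. [r6c5∈{2,3,4,6}] in row 6, 2 fits only at r6c5. So r6c5=2.
Step 2. [r2c3∈{3,4,6}] r2c3 is the only open cell in box 1 admitting 3, so r2c3=3.
Step 3. [r3c3∈{4,6}] col 3 places 6 nowhere but r3c3 ⇒ r3c3=6.
Step 4. [r1c6∈{3,6}] 6 has one home in col 6: r1c6 ⇒ r1c6=6.
Step 5. [r5c6∈{3}] nothing but 3 survives at r5c6, so r5c6=3.
Step 6. [r1c1∈{4}] r1c1 is down to just 4. So r1c1=4.
Step 7. [r4c4∈{3,6}] r4c4 is the only open cell in col 4 admitting 3, so r4c4=3.
Step 8. [r6c3∈{4}] only 4 remains possible at r6c3, so r6c3=4.
Step 9. [r3c4∈{5}] r3c4's peers cover all but 5. So r3c4=5.
Step 10. [r5c4∈{4}] only 4 remains possible at r5c4, so r5c4=4.
Step 11. [r5c5∈{5}] r5c5's peers cover all but 5, so r5c5=5.
Step 12. [r2c1∈{6}] nothing but 6 survives at r2c1, so r2c1=6.
Step 13. [r4c1∈{2}] only 2 remains possible at r4c1. So r4c1=2.
Step 14. [r3c2∈{4}] r3c2 has the single candidate 4 ⇒ r3c2=4.
Step 15. [r3c6∈{2}] only 2 remains possible at r3c6, so r3c6=2.
Step 16. [r2c5∈{4}] only 4 remains possible at r2c5, so r2c5=4.
Step 17. [r3c5∈{1}] r3c5's peers cover all but 1, so r3c5=1.
Step 18. [r1c5∈{3}] only 3 remains possible at r1c5 ⇒ r1c5=3.
Step 19. [r5c1∈{1}] r5c1 is down to just 1. So r5c1=1.
Step 20. [r6c4∈{6}] only 6 remains possible at r6c4, so r6c4=6.
Step 21. [r4c5∈{6}] nothing but 6 survives at r4c5. So r4c5=6.
Step 22. [r6c2∈{3}] nothing but 3 survives at r6c2 ⇒ r6c2=3.

Answer: 4 5 1 2 3 6 / 6 2 3 1 4 5 / 3 4 6 5 1 2 / 2 1 5 3 6 4 / 1 6 2 4 5 3 / 5 3 4 6 2 1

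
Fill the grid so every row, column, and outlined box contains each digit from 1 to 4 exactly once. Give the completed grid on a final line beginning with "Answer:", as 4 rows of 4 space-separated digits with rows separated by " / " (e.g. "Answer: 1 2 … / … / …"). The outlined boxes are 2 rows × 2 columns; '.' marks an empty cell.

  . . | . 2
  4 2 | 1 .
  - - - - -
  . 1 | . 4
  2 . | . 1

Step 1. [r3c1∈{3}] r3c1 is down to just 3. So r3c1=3.
Step 2. [r1c3∈{3,4}] 4 has one home in row 1: r1c3. So r1c3=4.
Step 3. [r3c3∈{2}] nothing but 2 survives at r3c3 ⇒ r3c3=2.
Step 4. [r1c2∈{3}] only 3 remains possible at r1c2 ⇒ r1c2=3.
Step 5. [r2c4∈{3}] nothing but 3 survives at r2c4 ⇒ r2c4=3.
Step 6. [r4c3∈{3}] only 3 remains possible at r4c3 ⇒ r4c3=3.
Step 7. [r1c1∈{1}] only 1 remains possible at r1c1. So r1c1=1.
Step 8. [r4c2∈{4}] r4c2 has the single candidate 4. So r4c2=4.

Answer: 1 3 4 2 / 4 2 1 3 / 3 1 2 4 / 2 4 3 1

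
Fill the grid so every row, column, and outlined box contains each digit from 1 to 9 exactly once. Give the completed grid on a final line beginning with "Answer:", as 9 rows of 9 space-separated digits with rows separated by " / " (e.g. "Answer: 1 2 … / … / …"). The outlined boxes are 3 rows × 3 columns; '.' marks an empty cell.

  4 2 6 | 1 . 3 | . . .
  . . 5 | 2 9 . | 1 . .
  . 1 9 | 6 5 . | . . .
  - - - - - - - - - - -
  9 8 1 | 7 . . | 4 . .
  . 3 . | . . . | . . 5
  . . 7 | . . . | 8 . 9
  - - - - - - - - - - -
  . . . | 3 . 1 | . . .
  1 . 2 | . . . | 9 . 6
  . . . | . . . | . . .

Step 1. [r8c8∈{3,4,5,7,8}] r8c8 is the only open cell in row 8 admitting 3. So r8c8=3.
Step 2. [r5c7∈{2,6,7}] col 7 places 6 nowhere but r5c7, so r5c7=6.
Step 3. [r4c8∈{2}] only 2 remains possible at r4c8, so r4c8=2.
Step 4. [r2c2∈{7}] r2c2's peers cover all but 7, so r2c2=7.
Step 5. [r5c3∈{4}] r5c3's peers cover all but 4. So r5c3=4.
Step 6. [r7c3∈{8}] r7c3 is down to just 8. So r7c3=8.
Step 7. [r4c6∈{5,6}] in row 4, 5 fits only at r4c6. So r4c6=5.
Step 8. [r9c9∈{1,2,4,7,8}] in col 9, 1 fits only at r9c9, so r9c9=1.
Step 9. [r9c8∈{4,5,7,8}] across box 9, 8 lands solely at r9c8 ⇒ r9c8=8.
Step 10. [r6c5∈{1,2,3,4,6}] across row 6, 3 lands solely at r6c5 ⇒ r6c5=3.
Step 11. [r3c7∈{2,3,7}] 3 has one home in col 7: r3c7. So r3c7=3.
Step 12. [r7c2∈{4,5,6,9}] in row 7, 9 fits only at r7c2. So r7c2=9.
Step 13. [r5c8∈{1,7}] row 5 places 7 nowhere but r5c8. So r5c8=7.
Step 14. [r3c8∈{4}] r3c8 has the single candidate 4 ⇒ r3c8=4.
Step 15. [r2c6∈{4,8}] 4 has one home in row 2: r2c6, so r2c6=4.
Step 16. [r7c8∈{5}] only 5 remains possible at r7c8, so r7c8=5.
Step 17. [r3c1∈{8}] only 8 remains possible at r3c1 ⇒ r3c1=8.
Step 18. [r1c5∈{7,8}] across box 2, 8 lands solely at r1c5. So r1c5=8.
Step 19. [r4c5∈{6}] only 6 remains possible at r4c5, so r4c5=6.
Step 20. [r9c6∈{2,6,7,9}] across col 6, 6 lands solely at r9c6, so r9c6=6.
Step 21. [r7c9∈{2,4,7}] 4 has one home in col 9: r7c9. So r7c9=4.
Step 22. [r9c4∈{4,5,9}] 9 has one home in row 9: r9c4, so r9c4=9.
Step 23. [r8c4∈{4,5,8}] in col 4, 5 fits only at r8c4. So r8c4=5.
Step 24. [r5c1∈{2}] nothing but 2 survives at r5c1. So r5c1=2.
Step 25. [r3c6∈{7}] only 7 remains possible at r3c6. So r3c6=7.
Step 26. [r8c5∈{4,7}] across row 8, 7 lands solely at r8c5. So r8c5=7.
Step 27. [r6c2∈{5,6}] col 2 places 6 nowhere but r6c2, so r6c2=6.
Step 28. [r9c5∈{2,4}] r9c5 is the only open cell in col 5 admitting 4 ⇒ r9c5=4.
Step 29. [r9c7∈{2,7}] in row 9, 2 fits only at r9c7. So r9c7=2.
Step 30. [r9c1∈{3,5,7}] 7 has one home in row 9: r9c1. So r9c1=7.
Step 31. [r8c6∈{8}] r8c6's peers cover all but 8 ⇒ r8c6=8.
Step 32. [r1c7∈{5,7}] row 1 places 5 nowhere but r1c7. So r1c7=5.
Step 33. [r2c9∈{8}] r2c9's peers cover all but 8 ⇒ r2c9=8.
Step 34. [r2c1∈{3}] r2c1 is down to just 3. So r2c1=3.
Step 35. [r9c3∈{3}] only 3 remains possible at r9c3. So r9c3=3.
Step 36. [r1c9∈{7}] r1c9 is down to just 7. So r1c9=7.
Step 37. [r6c1∈{5}] r6c1 has the single candidate 5. So r6c1=5.
Step 38. [r7c7∈{7}] r7c7's peers cover all but 7. So r7c7=7.
Step 39. [r6c4∈{4}] r6c4 is down to just 4. So r6c4=4.
Step 40. [r2c8∈{6}] r2c8 is down to just 6 ⇒ r2c8=6.
Step 41. [r9c2∈{5}] nothing but 5 survives at r9c2 ⇒ r9c2=5.
Step 42. [r6c8∈{1}] r6c8 is down to just 1 ⇒ r6c8=1.
Step 43. [r5c4∈{8}] r5c4 has the single candidate 8. So r5c4=8.
Step 44. [r3c9∈{2}] r3c9 is down to just 2. So r3c9=2.
Step 45. [r1c8∈{9}] only 9 remains possible at r1c8 ⇒ r1c8=9.
Step 46. [r7c5∈{2}] r7c5 has the single candidate 2. So r7c5=2.
Step 47. [r7c1∈{6}] r7c1 is down to just 6 ⇒ r7c1=6.
Step 48. [r5c5∈{1}] nothing but 1 survives at r5c5, so r5c5=1.
Step 49. [r5c6∈{9}] nothing but 9 survives at r5c6, so r5c6=9.
Step 50. [r4c9∈{3}] r4c9 has the single candidate 3 ⇒ r4c9=3.
Step 51. [r8c2∈{4}] r8c2 is down to just 4 ⇒ r8c2=4.
Step 52. [r6c6∈{2}] r6c6 has the single candidate 2, so r6c6=2.

Answer: 4 2 6 1 8 3 5 9 7 / 3 7 5 2 9 4 1 6 8 / 8 1 9 6 5 7 3 4 2 / 9 8 1 7 6 5 4 2 3 / 2 3 4 8 1 9 6 7 5 / 5 6 7 4 3 2 8 1 9 / 6 9 8 3 2 1 7 5 4 / 1 4 2 5 7 8 9 3 6 / 7 5 3 9 4 6 2 8 1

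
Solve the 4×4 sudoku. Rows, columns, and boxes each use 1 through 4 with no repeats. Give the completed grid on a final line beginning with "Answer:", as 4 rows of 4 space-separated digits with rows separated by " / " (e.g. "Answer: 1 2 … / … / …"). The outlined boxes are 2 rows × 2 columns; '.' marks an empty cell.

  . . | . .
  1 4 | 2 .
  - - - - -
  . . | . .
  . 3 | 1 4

Step 1. [r4c1∈{2}] only 2 remains possible at r4c1, so r4c1=2.
Step 2. [r2c4∈{3}] only 3 remains possible at r2c4 ⇒ r2c4=3.
Step 3. [r1c2∈{2}] r1c2 has the single candidate 2, so r1c2=2.
Step 4. [r1c3∈{4}] only 4 remains possible at r1c3. So r1c3=4.
Step 5. [r1c1∈{3}] r1c1's peers cover all but 3 ⇒ r1c1=3.
Step 6. [r1c4∈{1}] nothing but 1 survives at r1c4, so r1c4=1.
Step 7. [r3c4∈{2}] r3c4 is down to just 2 ⇒ r3c4=2.
Step 8. [r3c1∈{4}] nothing but 4 survives at r3c1 ⇒ r3c1=4.
Step 9. [r3c2∈{1}] r3c2 is down to just 1, so r3c2=1.
Step 10. [r3c3∈{3}] only 3 remains possible at r3c3, so r3c3=3.

Answer: 3 2 4 1 / 1 4 2 3 / 4 1 3 2 / 2 3 1 4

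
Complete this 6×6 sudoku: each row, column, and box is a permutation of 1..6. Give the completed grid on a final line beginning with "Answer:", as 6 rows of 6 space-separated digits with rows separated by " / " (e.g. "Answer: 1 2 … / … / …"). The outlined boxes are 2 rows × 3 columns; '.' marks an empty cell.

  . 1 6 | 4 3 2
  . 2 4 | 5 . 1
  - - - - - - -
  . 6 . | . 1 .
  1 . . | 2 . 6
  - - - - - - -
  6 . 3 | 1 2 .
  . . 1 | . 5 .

Step 1. [r3c6∈{3,4,5}] in col 6, 5 fits only at r3c6 ⇒ r3c6=5.
Step 2. [r3c1∈{2,3,4}] in row 3, 4 fits only at r3c1. So r3c1=4.
Step 3. [r5c6∈{4}] r5c6's peers cover all but 4 ⇒ r5c6=4.
Step 4. [r6c6∈{3}] r6c6 is down to just 3. So r6c6=3.
Step 5. [r4c2∈{3,5}] across row 4, 3 lands solely at r4c2. So r4c2=3.
Step 6. [r2c1∈{3}] only 3 remains possible at r2c1 ⇒ r2c1=3.
Step 7. [r3c4∈{3}] r3c4 is down to just 3 ⇒ r3c4=3.
Step 8. [r5c2∈{5}] nothing but 5 survives at r5c2 ⇒ r5c2=5.
Step 9. [r1c1∈{5}] r1c1's peers cover all but 5. So r1c1=5.
Step 10. [r6c1∈{2}] nothing but 2 survives at r6c1. So r6c1=2.
Step 11. [r3c3∈{2}] nothing but 2 survives at r3c3 ⇒ r3c3=2.
Step 12. [r6c2∈{4}] only 4 remains possible at r6c2 ⇒ r6c2=4.
Step 13. [r4c5∈{4}] nothing but 4 survives at r4c5 ⇒ r4c5=4.
Step 14. [r4c3∈{5}] r4c3 has the single candidate 5 ⇒ r4c3=5.
Step 15. [r2c5∈{6}] only 6 remains possible at r2c5, so r2c5=6.
Step 16. [r6c4∈{6}] r6c4 has the single candidate 6, so r6c4=6.

Answer: 5 1 6 4 3 2 / 3 2 4 5 6 1 / 4 6 2 3 1 5 / 1 3 5 2 4 6 / 6 5 3 1 2 4 / 2 4 1 6 5 3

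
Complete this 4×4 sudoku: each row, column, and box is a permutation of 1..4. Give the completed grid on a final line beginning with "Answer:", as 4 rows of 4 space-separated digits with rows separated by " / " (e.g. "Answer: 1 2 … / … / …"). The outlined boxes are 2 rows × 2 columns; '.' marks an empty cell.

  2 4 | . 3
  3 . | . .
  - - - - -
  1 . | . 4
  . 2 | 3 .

Step 1. [r2c4∈{1,2}] across col 4, 2 lands solely at r2c4. So r2c4=2.
Step 2. [r2c2∈{1}] r2c2 is down to just 1 ⇒ r2c2=1.
Step 3. [r3c2∈{3}] nothing but 3 survives at r3c2 ⇒ r3c2=3.
Step 4. [r1c3∈{1}] r1c3's peers cover all but 1. So r1c3=1.
Step 5. [r2c3∈{4}] nothing but 4 survives at r2c3. So r2c3=4.
Step 6. [r4c1∈{4}] r4c1's peers cover all but 4 ⇒ r4c1=4.
Step 7. [r4c4∈{1}] r4c4 has the single candidate 1, so r4c4=1.
Step 8. [r3c3∈{2}] r3c3's peers cover all but 2 ⇒ r3c3=2.

Answer: 2 4 1 3 / 3 1 4 2 / 1 3 2 4 / 4 2 3 1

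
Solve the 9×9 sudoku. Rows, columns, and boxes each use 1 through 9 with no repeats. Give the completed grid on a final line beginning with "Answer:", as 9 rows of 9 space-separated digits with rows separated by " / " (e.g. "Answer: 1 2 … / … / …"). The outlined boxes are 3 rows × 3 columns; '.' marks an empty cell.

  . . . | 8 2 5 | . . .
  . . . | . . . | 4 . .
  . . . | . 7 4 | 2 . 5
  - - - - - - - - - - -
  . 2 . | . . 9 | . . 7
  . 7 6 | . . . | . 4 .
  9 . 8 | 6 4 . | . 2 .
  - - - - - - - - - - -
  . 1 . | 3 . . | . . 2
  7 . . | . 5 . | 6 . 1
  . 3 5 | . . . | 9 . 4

Step 1. [r6c9∈{3}] r6c9 is down to just 3. So r6c9=3.
Step 2. [r1c7∈{1,3,7}] across col 7, 3 lands solely at r1c7. So r1c7=3.
Step 3. [r4c8∈{1,5,6,8}] across row 4, 6 lands solely at r4c8 ⇒ r4c8=6.
Step 4. [r7c7∈{5,7,8}] across col 7, 7 lands solely at r7c7, so r7c7=7.
Step 5. [r9c8∈{8}] nothing but 8 survives at r9c8. So r9c8=8.
Step 6. [r2c9∈{6,8,9}] box 3 places 8 nowhere but r2c9. So r2c9=8.
Step 7. [r8c4∈{2,4,9}] across col 4, 4 lands solely at r8c4. So r8c4=4.
Step 8. [r6c2∈{5}] only 5 remains possible at r6c2. So r6c2=5.
Step 9. [r7c5∈{6,8,9}] r7c5 is the only open cell in box 8 admitting 9, so r7c5=9.
Step 10. [r2c1∈{1,2,3,5,6}] 5 has one home in row 2: r2c1 ⇒ r2c1=5.
Step 11. [r2c3∈{1,2,3,7,9}] in row 2, 2 fits only at r2c3 ⇒ r2c3=2.
Step 12. [r1c3∈{1,4,7,9}] 7 has one home in col 3: r1c3. So r1c3=7.
Step 13. [r8c6∈{2,8}] r8c6 is the only open cell in row 8 admitting 2. So r8c6=2.
Step 14. [r1c9∈{6,9}] 6 has one home in col 9: r1c9. So r1c9=6.
Step 15. [r8c2∈{8,9}] r8c2 is the only open cell in row 8 admitting 8, so r8c2=8.
Step 16. [r3c1∈{1,3,6,8}] in row 3, 8 fits only at r3c1, so r3c1=8.
Step 17. [r6c7∈{1}] r6c7 is down to just 1, so r6c7=1.
Step 18. [r3c3∈{1,3,9}] across row 3, 3 lands solely at r3c3 ⇒ r3c3=3.
Step 19. [r4c3∈{1,4}] r4c3 is the only open cell in col 3 admitting 1. So r4c3=1.
Step 20. [r5c1∈{3}] nothing but 3 survives at r5c1. So r5c1=3.
Step 21. [r2c6∈{1,3,6}] across col 6, 3 lands solely at r2c6 ⇒ r2c6=3.
Step 22. [r2c5∈{1,6}] box 2 places 6 nowhere but r2c5. So r2c5=6.
Step 23. [r2c2∈{9}] r2c2 is down to just 9 ⇒ r2c2=9.
Step 24. [r2c4∈{1}] only 1 remains possible at r2c4 ⇒ r2c4=1.
Step 25. [r1c1∈{1,4}] across col 1, 1 lands solely at r1c1. So r1c1=1.
Step 26. [r7c6∈{6,8}] r7c6 is the only open cell in row 7 admitting 8 ⇒ r7c6=8.
Step 27. [r9c6∈{1,6,7}] col 6 places 6 nowhere but r9c6, so r9c6=6.
Step 28. [r4c4∈{5}] r4c4's peers cover all but 5. So r4c4=5.
Step 29. [r4c7∈{8}] r4c7 is down to just 8 ⇒ r4c7=8.
Step 30. [r5c6∈{1}] only 1 remains possible at r5c6, so r5c6=1.
Step 31. [r7c1∈{4,6}] across row 7, 6 lands solely at r7c1, so r7c1=6.
Step 32. [r3c4∈{9}] r3c4 is down to just 9 ⇒ r3c4=9.
Step 33. [r7c8∈{5}] r7c8's peers cover all but 5 ⇒ r7c8=5.
Step 34. [r2c8∈{7}] only 7 remains possible at r2c8. So r2c8=7.
Step 35. [r5c9∈{9}] nothing but 9 survives at r5c9, so r5c9=9.
Step 36. [r4c1∈{4}] nothing but 4 survives at r4c1. So r4c1=4.
Step 37. [r7c3∈{4}] only 4 remains possible at r7c3. So r7c3=4.
Step 38. [r3c2∈{6}] only 6 remains possible at r3c2 ⇒ r3c2=6.
Step 39. [r9c1∈{2}] r9c1 has the single candidate 2, so r9c1=2.
Step 40. [r3c8∈{1}] r3c8's peers cover all but 1. So r3c8=1.
Step 41. [r6c6∈{7}] nothing but 7 survives at r6c6. So r6c6=7.
Step 42. [r4c5∈{3}] nothing but 3 survives at r4c5, so r4c5=3.
Step 43. [r1c8∈{9}] r1c8 is down to just 9, so r1c8=9.
Step 44. [r5c5∈{8}] r5c5's peers cover all but 8. So r5c5=8.
Step 45. [r5c4∈{2}] nothing but 2 survives at r5c4. So r5c4=2.
Step 46. [r9c4∈{7}] r9c4 has the single candidate 7. So r9c4=7.
Step 47. [r8c8∈{3}] r8c8 is down to just 3. So r8c8=3.
Step 48. [r9c5∈{1}] r9c5 is down to just 1 ⇒ r9c5=1.
Step 49. [r1c2∈{4}] r1c2's peers cover all but 4. So r1c2=4.
Step 50. [r8c3∈{9}] r8c3's peers cover all but 9, so r8c3=9.
Step 51. [r5c7∈{5}] r5c7's peers cover all but 5. So r5c7=5.

Answer: 1 4 7 8 2 5 3 9 6 / 5 9 2 1 6 3 4 7 8 / 8 6 3 9 7 4 2 1 5 / 4 2 1 5 3 9 8 6 7 / 3 7 6 2 8 1 5 4 9 / 9 5 8 6 4 7 1 2 3 / 6 1 4 3 9 8 7 5 2 / 7 8 9 4 5 2 6 3 1 / 2 3 5 7 1 6 9 8 4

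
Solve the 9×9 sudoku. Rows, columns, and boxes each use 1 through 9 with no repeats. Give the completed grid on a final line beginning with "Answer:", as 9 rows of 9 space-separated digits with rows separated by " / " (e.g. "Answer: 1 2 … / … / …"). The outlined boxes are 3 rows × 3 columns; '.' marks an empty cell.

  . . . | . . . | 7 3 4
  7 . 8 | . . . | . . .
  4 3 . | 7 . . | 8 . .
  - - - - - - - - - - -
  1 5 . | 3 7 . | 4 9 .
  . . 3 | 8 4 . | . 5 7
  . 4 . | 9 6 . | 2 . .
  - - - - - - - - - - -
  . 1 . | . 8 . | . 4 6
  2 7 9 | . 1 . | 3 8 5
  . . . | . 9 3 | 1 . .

Step 1. [r7c3∈{5}] r7c3 is down to just 5. So r7c3=5.
Step 2. [r4c6∈{2}] nothing but 2 survives at r4c6, so r4c6=2.
Step 3. [r4c3∈{6}] only 6 remains possible at r4c3, so r4c3=6.
Step 4. [r9c4∈{2,4,5,6}] 5 has one home in row 9: r9c4 ⇒ r9c4=5.
Step 5. [r5c6∈{1}] only 1 remains possible at r5c6. So r5c6=1.
Step 6. [r2c7∈{5,6,9}] 5 has one home in col 7: r2c7, so r2c7=5.
Step 7. [r1c1∈{5,6,9}] across col 1, 5 lands solely at r1c1 ⇒ r1c1=5.
Step 8. [r1c5∈{2}] only 2 remains possible at r1c5, so r1c5=2.
Step 9. [r3c3∈{1,2}] in col 3, 2 fits only at r3c3. So r3c3=2.
Step 10. [r6c8∈{1}] r6c8's peers cover all but 1. So r6c8=1.
Step 11. [r3c9∈{1,9}] r3c9 is the only open cell in row 3 admitting 1. So r3c9=1.
Step 12. [r3c6∈{5,6,9}] across row 3, 9 lands solely at r3c6. So r3c6=9.
Step 13. [r1c2∈{6,9}] r1c2 is the only open cell in row 1 admitting 9. So r1c2=9.
Step 14. [r2c2∈{6}] r2c2 has the single candidate 6. So r2c2=6.
Step 15. [r9c9∈{2}] only 2 remains possible at r9c9. So r9c9=2.
Step 16. [r2c4∈{1,4}] 1 has one home in row 2: r2c4 ⇒ r2c4=1.
Step 17. [r1c4∈{6}] only 6 remains possible at r1c4. So r1c4=6.
Step 18. [r6c1∈{8}] nothing but 8 survives at r6c1 ⇒ r6c1=8.
Step 19. [r8c4∈{4}] nothing but 4 survives at r8c4. So r8c4=4.
Step 20. [r6c6∈{5}] r6c6 is down to just 5. So r6c6=5.
Step 21. [r6c9∈{3}] r6c9 is down to just 3 ⇒ r6c9=3.
Step 22. [r1c6∈{8}] only 8 remains possible at r1c6 ⇒ r1c6=8.
Step 23. [r9c3∈{4}] nothing but 4 survives at r9c3, so r9c3=4.
Step 24. [r2c6∈{4}] r2c6 is down to just 4 ⇒ r2c6=4.
Step 25. [r6c3∈{7}] nothing but 7 survives at r6c3 ⇒ r6c3=7.
Step 26. [r7c4∈{2}] r7c4 is down to just 2, so r7c4=2.
Step 27. [r7c6∈{7}] r7c6 has the single candidate 7. So r7c6=7.
Step 28. [r9c2∈{8}] r9c2 has the single candidate 8. So r9c2=8.
Step 29. [r4c9∈{8}] r4c9 is down to just 8. So r4c9=8.
Step 30. [r2c5∈{3}] r2c5 is down to just 3 ⇒ r2c5=3.
Step 31. [r5c2∈{2}] r5c2's peers cover all but 2. So r5c2=2.
Step 32. [r2c8∈{2}] r2c8 has the single candidate 2 ⇒ r2c8=2.
Step 33. [r2c9∈{9}] r2c9 is down to just 9, so r2c9=9.
Step 34. [r9c1∈{6}] r9c1 has the single candidate 6 ⇒ r9c1=6.
Step 35. [r9c8∈{7}] r9c8 has the single candidate 7, so r9c8=7.
Step 36. [r1c3∈{1}] only 1 remains possible at r1c3. So r1c3=1.
Step 37. [r3c5∈{5}] r3c5's peers cover all but 5. So r3c5=5.
Step 38. [r7c1∈{3}] nothing but 3 survives at r7c1, so r7c1=3.
Step 39. [r7c7∈{9}] r7c7's peers cover all but 9. So r7c7=9.
Step 40. [r5c1∈{9}] nothing but 9 survives at r5c1 ⇒ r5c1=9.
Step 41. [r3c8∈{6}] r3c8 is down to just 6 ⇒ r3c8=6.
Step 42. [r5c7∈{6}] r5c7 is down to just 6, so r5c7=6.
Step 43. [r8c6∈{6}] r8c6 has the single candidate 6. So r8c6=6.

Answer: 5 9 1 6 2 8 7 3 4 / 7 6 8 1 3 4 5 2 9 / 4 3 2 7 5 9 8 6 1 / 1 5 6 3 7 2 4 9 8 / 9 2 3 8 4 1 6 5 7 / 8 4 7 9 6 5 2 1 3 / 3 1 5 2 8 7 9 4 6 / 2 7 9 4 1 6 3 8 5 / 6 8 4 5 9 3 1 7 2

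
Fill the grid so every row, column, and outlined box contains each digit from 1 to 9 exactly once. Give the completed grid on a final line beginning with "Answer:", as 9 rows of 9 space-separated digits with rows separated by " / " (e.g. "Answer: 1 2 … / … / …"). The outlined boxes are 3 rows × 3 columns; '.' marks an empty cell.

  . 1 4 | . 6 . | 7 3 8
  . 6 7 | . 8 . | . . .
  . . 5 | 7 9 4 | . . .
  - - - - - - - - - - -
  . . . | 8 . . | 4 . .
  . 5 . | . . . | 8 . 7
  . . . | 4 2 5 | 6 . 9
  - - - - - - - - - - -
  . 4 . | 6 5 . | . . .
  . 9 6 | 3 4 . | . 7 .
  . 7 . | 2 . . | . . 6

Step 1. [r6c8∈{1}] only 1 remains possible at r6c8 ⇒ r6c8=1.
Step 2. [r4c9∈{2,3,5}] r4c9 is the only open cell in box 6 admitting 3, so r4c9=3.
Step 3. [r9c5∈{1}] nothing but 1 survives at r9c5. So r9c5=1.
Step 4. [r5c8∈{2}] r5c8 has the single candidate 2. So r5c8=2.
Step 5. [r5c4∈{1,9}] across col 4, 9 lands solely at r5c4, so r5c4=9.
Step 6. [r2c6∈{1,2,3}] 3 has one home in box 2: r2c6. So r2c6=3.
Step 7. [r2c9∈{1,2,4,5}] col 9 places 4 nowhere but r2c9, so r2c9=4.
Step 8. [r8c9∈{1,2,5}] col 9 places 5 nowhere but r8c9 ⇒ r8c9=5.
Step 9. [r2c7∈{1,2,5,9}] 5 has one home in col 7: r2c7 ⇒ r2c7=5.
Step 10. [r2c1∈{2,9}] in row 2, 2 fits only at r2c1. So r2c1=2.
Step 11. [r7c3∈{1,2,3,8}] r7c3 is the only open cell in box 7 admitting 2, so r7c3=2.
Step 12. [r7c9∈{1}] r7c9's peers cover all but 1 ⇒ r7c9=1.
Step 13. [r7c6∈{7,8,9}] r7c6 is the only open cell in row 7 admitting 7 ⇒ r7c6=7.
Step 14. [r8c1∈{1,8}] in row 8, 1 fits only at r8c1, so r8c1=1.
Step 15. [r6c1∈{3,7,8}] row 6 places 7 nowhere but r6c1 ⇒ r6c1=7.
Step 16. [r9c6∈{8,9}] across col 6, 9 lands solely at r9c6 ⇒ r9c6=9.
Step 17. [r9c7∈{3}] r9c7 has the single candidate 3, so r9c7=3.
Step 18. [r9c3∈{8}] nothing but 8 survives at r9c3, so r9c3=8.
Step 19. [r6c3∈{3}] r6c3 is down to just 3 ⇒ r6c3=3.
Step 20. [r5c3∈{1}] r5c3 has the single candidate 1 ⇒ r5c3=1.
Step 21. [r3c2∈{3,8}] r3c2 is the only open cell in col 2 admitting 3 ⇒ r3c2=3.
Step 22. [r5c6∈{6}] r5c6 is down to just 6 ⇒ r5c6=6.
Step 23. [r7c7∈{9}] r7c7 has the single candidate 9, so r7c7=9.
Step 24. [r4c1∈{6,9}] 6 has one home in row 4: r4c1, so r4c1=6.
Step 25. [r8c7∈{2}] r8c7 is down to just 2, so r8c7=2.
Step 26. [r5c5∈{3}] r5c5's peers cover all but 3. So r5c5=3.
Step 27. [r6c2∈{8}] r6c2 has the single candidate 8. So r6c2=8.
Step 28. [r4c5∈{7}] r4c5's peers cover all but 7 ⇒ r4c5=7.
Step 29. [r3c9∈{2}] r3c9 has the single candidate 2. So r3c9=2.
Step 30. [r1c4∈{5}] r1c4 is down to just 5. So r1c4=5.
Step 31. [r7c1∈{3}] r7c1 has the single candidate 3 ⇒ r7c1=3.
Step 32. [r4c8∈{5}] r4c8 has the single candidate 5. So r4c8=5.
Step 33. [r8c6∈{8}] r8c6 is down to just 8, so r8c6=8.
Step 34. [r7c8∈{8}] r7c8's peers cover all but 8 ⇒ r7c8=8.
Step 35. [r1c6∈{2}] nothing but 2 survives at r1c6, so r1c6=2.
Step 36. [r5c1∈{4}] r5c1 has the single candidate 4, so r5c1=4.
Step 37. [r2c4∈{1}] r2c4 has the single candidate 1, so r2c4=1.
Step 38. [r2c8∈{9}] nothing but 9 survives at r2c8 ⇒ r2c8=9.
Step 39. [r3c1∈{8}] r3c1 is down to just 8, so r3c1=8.
Step 40. [r4c2∈{2}] only 2 remains possible at r4c2. So r4c2=2.
Step 41. [r4c6∈{1}] r4c6's peers cover all but 1 ⇒ r4c6=1.
Step 42. [r1c1∈{9}] only 9 remains possible at r1c1. So r1c1=9.
Step 43. [r9c1∈{5}] r9c1 is down to just 5, so r9c1=5.
Step 44. [r4c3∈{9}] r4c3's peers cover all but 9, so r4c3=9.
Step 45. [r9c8∈{4}] only 4 remains possible at r9c8 ⇒ r9c8=4.
Step 46. [r3c7∈{1}] r3c7's peers cover all but 1 ⇒ r3c7=1.
Step 47. [r3c8∈{6}] r3c8's peers cover all but 6 ⇒ r3c8=6.

Answer: 9 1 4 5 6 2 7 3 8 / 2 6 7 1 8 3 5 9 4 / 8 3 5 7 9 4 1 6 2 / 6 2 9 8 7 1 4 5 3 / 4 5 1 9 3 6 8 2 7 / 7 8 3 4 2 5 6 1 9 / 3 4 2 6 5 7 9 8 1 / 1 9 6 3 4 8 2 7 5 / 5 7 8 2 1 9 3 4 6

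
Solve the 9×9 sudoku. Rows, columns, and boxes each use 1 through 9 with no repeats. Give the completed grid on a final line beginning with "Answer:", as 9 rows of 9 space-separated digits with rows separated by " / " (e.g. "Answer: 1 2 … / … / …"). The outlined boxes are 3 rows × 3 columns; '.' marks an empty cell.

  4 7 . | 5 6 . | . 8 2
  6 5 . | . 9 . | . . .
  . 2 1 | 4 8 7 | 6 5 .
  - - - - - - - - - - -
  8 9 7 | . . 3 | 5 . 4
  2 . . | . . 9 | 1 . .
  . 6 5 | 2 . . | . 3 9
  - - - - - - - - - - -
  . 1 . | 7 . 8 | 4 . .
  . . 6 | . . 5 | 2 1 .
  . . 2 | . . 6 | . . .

Step 1. [r3c9∈{3}] nothing but 3 survives at r3c9. So r3c9=3.
Step 2. [r9c7∈{3,7,8,9}] 3 has one home in col 7: r9c7 ⇒ r9c7=3.
Step 3. [r3c1∈{9}] r3c1 is down to just 9. So r3c1=9.
Step 4. [r4c5∈{1}] r4c5 is down to just 1 ⇒ r4c5=1.
Step 5. [r9c5∈{4}] r9c5 has the single candidate 4 ⇒ r9c5=4.
Step 6. [r8c5∈{3}] r8c5 has the single candidate 3 ⇒ r8c5=3.
Step 7. [r2c7∈{7}] only 7 remains possible at r2c7. So r2c7=7.
Step 8. [r1c3∈{3}] r1c3 has the single candidate 3 ⇒ r1c3=3.
Step 9. [r5c4∈{6,8}] in col 4, 8 fits only at r5c4 ⇒ r5c4=8.
Step 10. [r2c9∈{1}] r2c9's peers cover all but 1 ⇒ r2c9=1.
Step 11. [r9c2∈{8}] only 8 remains possible at r9c2 ⇒ r9c2=8.
Step 12. [r8c1∈{7}] r8c1 has the single candidate 7, so r8c1=7.
Step 13. [r9c1∈{5}] r9c1 is down to just 5, so r9c1=5.
Step 14. [r9c9∈{7}] r9c9 has the single candidate 7 ⇒ r9c9=7.
Step 15. [r5c9∈{6}] r5c9 has the single candidate 6. So r5c9=6.
Step 16. [r9c8∈{9}] r9c8's peers cover all but 9, so r9c8=9.
Step 17. [r5c2∈{3,4}] row 5 places 3 nowhere but r5c2 ⇒ r5c2=3.
Step 18. [r5c5∈{5,7}] in row 5, 5 fits only at r5c5. So r5c5=5.
Step 19. [r7c3∈{9}] r7c3 has the single candidate 9 ⇒ r7c3=9.
Step 20. [r4c4∈{6}] nothing but 6 survives at r4c4. So r4c4=6.
Step 21. [r2c3∈{8}] r2c3's peers cover all but 8, so r2c3=8.
Step 22. [r7c5∈{2}] r7c5's peers cover all but 2. So r7c5=2.
Step 23. [r8c2∈{4}] r8c2 is down to just 4 ⇒ r8c2=4.
Step 24. [r5c8∈{7}] r5c8 has the single candidate 7. So r5c8=7.
Step 25. [r6c5∈{7}] r6c5 is down to just 7, so r6c5=7.
Step 26. [r5c3∈{4}] only 4 remains possible at r5c3. So r5c3=4.
Step 27. [r6c7∈{8}] only 8 remains possible at r6c7. So r6c7=8.
Step 28. [r4c8∈{2}] r4c8 is down to just 2 ⇒ r4c8=2.
Step 29. [r8c4∈{9}] r8c4's peers cover all but 9 ⇒ r8c4=9.
Step 30. [r2c8∈{4}] only 4 remains possible at r2c8. So r2c8=4.
Step 31. [r8c9∈{8}] only 8 remains possible at r8c9, so r8c9=8.
Step 32. [r6c1∈{1}] only 1 remains possible at r6c1. So r6c1=1.
Step 33. [r7c9∈{5}] nothing but 5 survives at r7c9. So r7c9=5.
Step 34. [r2c6∈{2}] r2c6 is down to just 2 ⇒ r2c6=2.
Step 35. [r6c6∈{4}] nothing but 4 survives at r6c6. So r6c6=4.
Step 36. [r7c1∈{3}] r7c1 has the single candidate 3 ⇒ r7c1=3.
Step 37. [r2c4∈{3}] r2c4 has the single candidate 3, so r2c4=3.
Step 38. [r1c7∈{9}] r1c7 has the single candidate 9. So r1c7=9.
Step 39. [r1c6∈{1}] only 1 remains possible at r1c6, so r1c6=1.
Step 40. [r7c8∈{6}] only 6 remains possible at r7c8 ⇒ r7c8=6.
Step 41. [r9c4∈{1}] only 1 remains possible at r9c4 ⇒ r9c4=1.

Answer: 4 7 3 5 6 1 9 8 2 / 6 5 8 3 9 2 7 4 1 / 9 2 1 4 8 7 6 5 3 / 8 9 7 6 1 3 5 2 4 / 2 3 4 8 5 9 1 7 6 / 1 6 5 2 7 4 8 3 9 / 3 1 9 7 2 8 4 6 5 / 7 4 6 9 3 5 2 1 8 / 5 8 2 1 4 6 3 9 7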